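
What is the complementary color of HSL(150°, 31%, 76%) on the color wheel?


Complement = opposite side of color wheel = hue + 180°
H' = (150 + 180) mod 360 = 330°
S and L unchanged.
= HSL(330°, 31%, 76%)


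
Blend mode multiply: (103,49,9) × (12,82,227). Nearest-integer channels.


Multiply: C = A×B/255, rounded to nearest integer
R: 103×12/255 = 1236/255 ≈ 4.847 → 5
G: 49×82/255 = 4018/255 ≈ 15.757 → 16
B: 9×227/255 = 2043/255 ≈ 8.012 → 8
= RGB(5, 16, 8)


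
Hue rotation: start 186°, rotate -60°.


New hue = (H + rotation) mod 360
New hue = (186 -60) mod 360
= 126 mod 360
= 126°


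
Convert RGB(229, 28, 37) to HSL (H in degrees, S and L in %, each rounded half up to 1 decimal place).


Normalize: R'=229/255≈0.8980, G'=28/255≈0.1098, B'=37/255≈0.1451
Max=229/255, Min=28/255, Δ=Max-Min=201/255
L = (Max+Min)/2 = (229+28)/510 = 257/510 = 0.50392… → L = 50.4%
L > 0.5 → S = Δ/(2-Max-Min) = 201/(510-229-28) = 201/253 = 0.79446… → S = 79.4%
(the 1/255 factors cancel in S and H, so raw channel differences can be used)
Max is R' → H = 60 × (((G-B)/Δ) mod 6) = 60 × (((28-37)/201) mod 6)
  (-9)/201 = -0.0447…; negative, so add 6 → 5.9552…
  H = 60 × 5.9552… = 357.313…° → H = 357.3°
= HSL(357.3°, 79.4%, 50.4%)


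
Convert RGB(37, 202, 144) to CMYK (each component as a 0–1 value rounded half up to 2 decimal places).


R'=37/255≈0.1451, G'=202/255≈0.7922, B'=144/255≈0.5647
K = 1 - max(R',G',B') = 1 - 202/255 = 53/255 = 0.20784… → 0.21
(1-R'-K)/(1-K) simplifies to (max-R)/max with max = 202:
C = (202-37)/202 = 165/202 = 0.81683… → 0.82
M = (202-202)/202 = 0/202 = 0 → 0.00
Y = (202-144)/202 = 58/202 = 0.28712… → 0.29
= CMYK(0.82, 0.00, 0.29, 0.21)


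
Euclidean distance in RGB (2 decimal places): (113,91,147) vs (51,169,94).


d = √[(R₁-R₂)² + (G₁-G₂)² + (B₁-B₂)²]
d = √[(113-51)² + (91-169)² + (147-94)²]
d = √[3844 + 6084 + 2809]
d = √12737
d ≈ 112.86


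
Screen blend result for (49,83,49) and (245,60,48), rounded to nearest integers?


Screen: C = 255 - (255-A)×(255-B)/255, rounded to nearest integer
R: 255 - (255-49)×(255-245)/255 = 255 - 2060/255 ≈ 255 - 8.078 = 246.922 → 247
G: 255 - (255-83)×(255-60)/255 = 255 - 33540/255 ≈ 255 - 131.529 = 123.471 → 123
B: 255 - (255-49)×(255-48)/255 = 255 - 42642/255 ≈ 255 - 167.224 = 87.776 → 88
= RGB(247, 123, 88)


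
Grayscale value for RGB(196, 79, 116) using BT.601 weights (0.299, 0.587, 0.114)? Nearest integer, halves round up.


Gray = 0.299×R + 0.587×G + 0.114×B
Gray = 0.299×196 + 0.587×79 + 0.114×116
Gray = 58.604 + 46.373 + 13.224
Gray = 118.201 → round half up → 118
Gray = 118


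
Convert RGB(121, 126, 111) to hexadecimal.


R = 121 → 79 (hex)
G = 126 → 7E (hex)
B = 111 → 6F (hex)
Hex = #797E6F


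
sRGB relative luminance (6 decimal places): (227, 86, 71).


Linearize each channel (sRGB transfer function): c = v/255; c_lin = c/12.92 if c ≤ 0.04045, else ((c+0.055)/1.055)^2.4
  R: 227/255 ≈ 0.890196 > 0.04045 → ((0.890196+0.055)/1.055)^2.4 ≈ 0.768151
  G: 86/255 ≈ 0.337255 > 0.04045 → ((0.337255+0.055)/1.055)^2.4 ≈ 0.093059
  B: 71/255 ≈ 0.278431 > 0.04045 → ((0.278431+0.055)/1.055)^2.4 ≈ 0.063010
R_lin = 0.768151, G_lin = 0.093059, B_lin = 0.063010
L = 0.2126×R + 0.7152×G + 0.0722×B
L = 0.2126×0.768151 + 0.7152×0.093059 + 0.0722×0.063010
L ≈ 0.234414


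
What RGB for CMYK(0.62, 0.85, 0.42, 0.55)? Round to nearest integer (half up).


R = 255 × (1-C) × (1-K) = 255 × 0.38 × 0.45 = 43.605 → 44
G = 255 × (1-M) × (1-K) = 255 × 0.15 × 0.45 = 17.2125 → 17
B = 255 × (1-Y) × (1-K) = 255 × 0.58 × 0.45 = 66.555 → 67
= RGB(44, 17, 67)


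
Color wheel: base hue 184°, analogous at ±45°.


Base hue: 184°
Left analog: (184 - 45) mod 360 = 139°
Right analog: (184 + 45) mod 360 = 229°
Analogous hues = 139° and 229°


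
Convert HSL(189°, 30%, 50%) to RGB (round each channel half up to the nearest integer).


H=189°, S=0.30, L=0.50
C = (1-|2L-1|)×S = (1-|0.00|)×0.30 = 0.3
H' = H/60 = 189/60 ≈ 3.1500; X = C×(1-|H' mod 2 - 1|) = 0.255
m = L - C/2 = 0.50 - 0.15 = 0.35
Sector ⌊H'⌋ = 3 → (R',G',B') = (0.0, 0.255, 0.3)
RGB = ((R'+m)×255, (G'+m)×255, (B'+m)×255) = (89.25, 154.275, 165.75)
Round half up → RGB(89, 154, 166)


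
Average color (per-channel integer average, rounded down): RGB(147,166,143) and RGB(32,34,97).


Midpoint: each channel = ⌊(C₁+C₂)/2⌋
R: ⌊(147+32)/2⌋ = 89
G: ⌊(166+34)/2⌋ = 100
B: ⌊(143+97)/2⌋ = 120
= RGB(89, 100, 120)


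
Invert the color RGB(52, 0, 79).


Invert: (255-R, 255-G, 255-B)
R: 255-52 = 203
G: 255-0 = 255
B: 255-79 = 176
= RGB(203, 255, 176)


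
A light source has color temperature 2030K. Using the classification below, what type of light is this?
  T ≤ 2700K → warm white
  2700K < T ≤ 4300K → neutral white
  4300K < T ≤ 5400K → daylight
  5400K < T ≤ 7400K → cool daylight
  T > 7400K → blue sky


Temperature: 2030K
2030K ≤ 2700K → warm white
Classification: warm white


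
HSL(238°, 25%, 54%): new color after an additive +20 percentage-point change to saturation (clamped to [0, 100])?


Original S = 25%
Adjustment = +20 percentage points
New S = 25 + (20) = 45
Clamp to [0, 100] → 45
= HSL(238°, 45%, 54%)


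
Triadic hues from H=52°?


Triadic: equally spaced at 120° intervals
H1 = 52°
H2 = (52 + 120) mod 360 = 172°
H3 = (52 + 240) mod 360 = 292°
Triadic = 52°, 172°, 292°


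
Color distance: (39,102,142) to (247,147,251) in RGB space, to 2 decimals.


d = √[(R₁-R₂)² + (G₁-G₂)² + (B₁-B₂)²]
d = √[(39-247)² + (102-147)² + (142-251)²]
d = √[43264 + 2025 + 11881]
d = √57170
d ≈ 239.10


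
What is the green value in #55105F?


Color: #55105F
R = 55 = 85
G = 10 = 16
B = 5F = 95
Green = 16


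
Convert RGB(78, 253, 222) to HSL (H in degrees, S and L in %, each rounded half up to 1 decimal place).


Normalize: R'=78/255≈0.3059, G'=253/255≈0.9922, B'=222/255≈0.8706
Max=253/255, Min=78/255, Δ=Max-Min=175/255
L = (Max+Min)/2 = (253+78)/510 = 331/510 = 0.64901… → L = 64.9%
L > 0.5 → S = Δ/(2-Max-Min) = 175/(510-253-78) = 175/179 = 0.97765… → S = 97.8%
(the 1/255 factors cancel in S and H, so raw channel differences can be used)
Max is G' → H = 60 × ((B-R)/Δ + 2) = 60 × ((222-78)/175 + 2)
  144/175 + 2 = 0.8228… + 2 = 2.8228…
  H = 60 × 2.8228… = 169.371…° → H = 169.4°
= HSL(169.4°, 97.8%, 64.9%)


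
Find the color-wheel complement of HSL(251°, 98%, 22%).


Complement = opposite side of color wheel = hue + 180°
H' = (251 + 180) mod 360 = 71°
S and L unchanged.
= HSL(71°, 98%, 22%)


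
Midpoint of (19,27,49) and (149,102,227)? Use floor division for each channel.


Midpoint: each channel = ⌊(C₁+C₂)/2⌋
R: ⌊(19+149)/2⌋ = 84
G: ⌊(27+102)/2⌋ = 64
B: ⌊(49+227)/2⌋ = 138
= RGB(84, 64, 138)


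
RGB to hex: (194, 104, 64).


R = 194 → C2 (hex)
G = 104 → 68 (hex)
B = 64 → 40 (hex)
Hex = #C26840


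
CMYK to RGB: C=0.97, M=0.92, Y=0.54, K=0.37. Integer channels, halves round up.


R = 255 × (1-C) × (1-K) = 255 × 0.03 × 0.63 = 4.8195 → 5
G = 255 × (1-M) × (1-K) = 255 × 0.08 × 0.63 = 12.852 → 13
B = 255 × (1-Y) × (1-K) = 255 × 0.46 × 0.63 = 73.899 → 74
= RGB(5, 13, 74)


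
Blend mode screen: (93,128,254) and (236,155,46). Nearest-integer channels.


Screen: C = 255 - (255-A)×(255-B)/255, rounded to nearest integer
R: 255 - (255-93)×(255-236)/255 = 255 - 3078/255 ≈ 255 - 12.071 = 242.929 → 243
G: 255 - (255-128)×(255-155)/255 = 255 - 12700/255 ≈ 255 - 49.804 = 205.196 → 205
B: 255 - (255-254)×(255-46)/255 = 255 - 209/255 ≈ 255 - 0.820 = 254.180 → 254
= RGB(243, 205, 254)


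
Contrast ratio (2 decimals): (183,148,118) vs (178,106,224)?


Linearize each sRGB channel c=v/255: c/12.92 if c ≤ 0.04045 else ((c+0.055)/1.055)^2.4
L = 0.2126×R_lin + 0.7152×G_lin + 0.0722×B_lin
Color 1 (183,148,118):
  R=183: 183/255≈0.7176 > 0.04045 → ((0.7176+0.055)/1.055)^2.4 ≈ 0.47353
  G=148: 148/255≈0.5804 > 0.04045 → ((0.5804+0.055)/1.055)^2.4 ≈ 0.29614
  B=118: 118/255≈0.4627 > 0.04045 → ((0.4627+0.055)/1.055)^2.4 ≈ 0.18116
  L1 = 0.2126×0.47353 + 0.7152×0.29614 + 0.0722×0.18116 ≈ 0.32555
Color 2 (178,106,224):
  R=178: 178/255≈0.6980 > 0.04045 → ((0.6980+0.055)/1.055)^2.4 ≈ 0.44520
  G=106: 106/255≈0.4157 > 0.04045 → ((0.4157+0.055)/1.055)^2.4 ≈ 0.14413
  B=224: 224/255≈0.8784 > 0.04045 → ((0.8784+0.055)/1.055)^2.4 ≈ 0.74540
  L2 = 0.2126×0.44520 + 0.7152×0.14413 + 0.0722×0.74540 ≈ 0.25155
Lighter = 0.32555, Darker = 0.25155
Ratio = (L_lighter + 0.05) / (L_darker + 0.05)
Ratio = (0.32555 + 0.05) / (0.25155 + 0.05) = 0.37555 / 0.30155 ≈ 1.2454
Ratio ≈ 1.25:1


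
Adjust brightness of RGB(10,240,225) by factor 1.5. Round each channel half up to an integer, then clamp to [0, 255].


Multiply each channel by 1.5, round half up, clamp to [0, 255]
R: 10×1.5 = 15
G: 240×1.5 = 360 → clamp → 255
B: 225×1.5 = 337.5 → round → 338 → clamp → 255
= RGB(15, 255, 255)


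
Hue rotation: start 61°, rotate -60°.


New hue = (H + rotation) mod 360
New hue = (61 -60) mod 360
= 1 mod 360
= 1°


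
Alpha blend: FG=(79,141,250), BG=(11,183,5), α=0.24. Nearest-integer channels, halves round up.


C = α×F + (1-α)×B, with 1-α = 0.76
R: 0.24×79 + 0.76×11 = 18.96 + 8.36 = 27.32 → 27
G: 0.24×141 + 0.76×183 = 33.84 + 139.08 = 172.92 → 173
B: 0.24×250 + 0.76×5 = 60.00 + 3.80 = 63.80 → 64
= RGB(27, 173, 64)


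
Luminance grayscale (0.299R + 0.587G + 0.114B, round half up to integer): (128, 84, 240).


Gray = 0.299×R + 0.587×G + 0.114×B
Gray = 0.299×128 + 0.587×84 + 0.114×240
Gray = 38.272 + 49.308 + 27.360
Gray = 114.940 → round half up → 115
Gray = 115


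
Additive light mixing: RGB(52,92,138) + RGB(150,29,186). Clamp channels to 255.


Additive: each channel = min(255, C₁+C₂)
R: 52+150 = 202 → 202
G: 92+29 = 121 → 121
B: 138+186 = 324 → 255
= RGB(202, 121, 255)


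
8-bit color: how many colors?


Colors = 2^bits = 2^8
= 256 colors


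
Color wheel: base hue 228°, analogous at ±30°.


Base hue: 228°
Left analog: (228 - 30) mod 360 = 198°
Right analog: (228 + 30) mod 360 = 258°
Analogous hues = 198° and 258°


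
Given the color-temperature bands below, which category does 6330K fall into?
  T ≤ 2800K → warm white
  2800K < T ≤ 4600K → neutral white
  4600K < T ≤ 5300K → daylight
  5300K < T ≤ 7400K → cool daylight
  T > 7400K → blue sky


Temperature: 6330K
5300K < 6330K ≤ 7400K → cool daylight
Classification: cool daylight


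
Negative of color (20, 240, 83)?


Invert: (255-R, 255-G, 255-B)
R: 255-20 = 235
G: 255-240 = 15
B: 255-83 = 172
= RGB(235, 15, 172)


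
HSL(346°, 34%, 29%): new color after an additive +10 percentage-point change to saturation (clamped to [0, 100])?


Original S = 34%
Adjustment = +10 percentage points
New S = 34 + (10) = 44
Clamp to [0, 100] → 44
= HSL(346°, 44%, 29%)


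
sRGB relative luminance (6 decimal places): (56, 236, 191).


Linearize each channel (sRGB transfer function): c = v/255; c_lin = c/12.92 if c ≤ 0.04045, else ((c+0.055)/1.055)^2.4
  R: 56/255 ≈ 0.219608 > 0.04045 → ((0.219608+0.055)/1.055)^2.4 ≈ 0.039546
  G: 236/255 ≈ 0.925490 > 0.04045 → ((0.925490+0.055)/1.055)^2.4 ≈ 0.838799
  B: 191/255 ≈ 0.749020 > 0.04045 → ((0.749020+0.055)/1.055)^2.4 ≈ 0.520996
R_lin = 0.039546, G_lin = 0.838799, B_lin = 0.520996
L = 0.2126×R + 0.7152×G + 0.0722×B
L = 0.2126×0.039546 + 0.7152×0.838799 + 0.0722×0.520996
L ≈ 0.645932


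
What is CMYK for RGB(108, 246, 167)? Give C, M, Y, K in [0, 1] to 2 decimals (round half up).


R'=108/255≈0.4235, G'=246/255≈0.9647, B'=167/255≈0.6549
K = 1 - max(R',G',B') = 1 - 246/255 = 9/255 = 0.03529… → 0.04
(1-R'-K)/(1-K) simplifies to (max-R)/max with max = 246:
C = (246-108)/246 = 138/246 = 0.56097… → 0.56
M = (246-246)/246 = 0/246 = 0 → 0.00
Y = (246-167)/246 = 79/246 = 0.32113… → 0.32
= CMYK(0.56, 0.00, 0.32, 0.04)


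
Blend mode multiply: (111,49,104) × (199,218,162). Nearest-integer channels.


Multiply: C = A×B/255, rounded to nearest integer
R: 111×199/255 = 22089/255 ≈ 86.624 → 87
G: 49×218/255 = 10682/255 ≈ 41.890 → 42
B: 104×162/255 = 16848/255 ≈ 66.071 → 66
= RGB(87, 42, 66)


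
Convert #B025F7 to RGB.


B0 → 176 (R)
25 → 37 (G)
F7 → 247 (B)
= RGB(176, 37, 247)


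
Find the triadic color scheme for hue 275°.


Triadic: equally spaced at 120° intervals
H1 = 275°
H2 = (275 + 120) mod 360 = 35°
H3 = (275 + 240) mod 360 = 155°
Triadic = 275°, 35°, 155°


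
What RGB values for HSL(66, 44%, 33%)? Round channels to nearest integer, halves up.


H=66°, S=0.44, L=0.33
C = (1-|2L-1|)×S = (1-|-0.34|)×0.44 = 0.2904
H' = H/60 = 66/60 ≈ 1.1000; X = C×(1-|H' mod 2 - 1|) = 0.26136
m = L - C/2 = 0.33 - 0.1452 = 0.1848
Sector ⌊H'⌋ = 1 → (R',G',B') = (0.26136, 0.2904, 0.0)
RGB = ((R'+m)×255, (G'+m)×255, (B'+m)×255) = (113.7708, 121.176, 47.124)
Round half up → RGB(114, 121, 47)


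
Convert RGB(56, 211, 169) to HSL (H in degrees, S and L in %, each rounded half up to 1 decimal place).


Normalize: R'=56/255≈0.2196, G'=211/255≈0.8275, B'=169/255≈0.6627
Max=211/255, Min=56/255, Δ=Max-Min=155/255
L = (Max+Min)/2 = (211+56)/510 = 267/510 = 0.52352… → L = 52.4%
L > 0.5 → S = Δ/(2-Max-Min) = 155/(510-211-56) = 155/243 = 0.63786… → S = 63.8%
(the 1/255 factors cancel in S and H, so raw channel differences can be used)
Max is G' → H = 60 × ((B-R)/Δ + 2) = 60 × ((169-56)/155 + 2)
  113/155 + 2 = 0.7290… + 2 = 2.7290…
  H = 60 × 2.7290… = 163.741…° → H = 163.7°
= HSL(163.7°, 63.8%, 52.4%)


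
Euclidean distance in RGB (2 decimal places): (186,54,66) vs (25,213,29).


d = √[(R₁-R₂)² + (G₁-G₂)² + (B₁-B₂)²]
d = √[(186-25)² + (54-213)² + (66-29)²]
d = √[25921 + 25281 + 1369]
d = √52571
d ≈ 229.28


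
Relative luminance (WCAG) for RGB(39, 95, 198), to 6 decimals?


Linearize each channel (sRGB transfer function): c = v/255; c_lin = c/12.92 if c ≤ 0.04045, else ((c+0.055)/1.055)^2.4
  R: 39/255 ≈ 0.152941 > 0.04045 → ((0.152941+0.055)/1.055)^2.4 ≈ 0.020289
  G: 95/255 ≈ 0.372549 > 0.04045 → ((0.372549+0.055)/1.055)^2.4 ≈ 0.114435
  B: 198/255 ≈ 0.776471 > 0.04045 → ((0.776471+0.055)/1.055)^2.4 ≈ 0.564712
R_lin = 0.020289, G_lin = 0.114435, B_lin = 0.564712
L = 0.2126×R + 0.7152×G + 0.0722×B
L = 0.2126×0.020289 + 0.7152×0.114435 + 0.0722×0.564712
L ≈ 0.126930


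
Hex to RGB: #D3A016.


D3 → 211 (R)
A0 → 160 (G)
16 → 22 (B)
= RGB(211, 160, 22)


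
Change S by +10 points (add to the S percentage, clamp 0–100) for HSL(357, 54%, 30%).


Original S = 54%
Adjustment = +10 percentage points
New S = 54 + (10) = 64
Clamp to [0, 100] → 64
= HSL(357°, 64%, 30%)


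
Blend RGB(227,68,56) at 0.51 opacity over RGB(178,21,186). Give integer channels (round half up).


C = α×F + (1-α)×B, with 1-α = 0.49
R: 0.51×227 + 0.49×178 = 115.77 + 87.22 = 202.99 → 203
G: 0.51×68 + 0.49×21 = 34.68 + 10.29 = 44.97 → 45
B: 0.51×56 + 0.49×186 = 28.56 + 91.14 = 119.70 → 120
= RGB(203, 45, 120)


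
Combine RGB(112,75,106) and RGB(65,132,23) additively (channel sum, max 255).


Additive: each channel = min(255, C₁+C₂)
R: 112+65 = 177 → 177
G: 75+132 = 207 → 207
B: 106+23 = 129 → 129
= RGB(177, 207, 129)


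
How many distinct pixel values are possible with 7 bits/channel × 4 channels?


Total bits = 7 bits/channel × 4 channels = 28 bits
Distinct pixel values = 2^28
= 268,435,456 pixel values


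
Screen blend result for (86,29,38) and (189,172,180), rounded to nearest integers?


Screen: C = 255 - (255-A)×(255-B)/255, rounded to nearest integer
R: 255 - (255-86)×(255-189)/255 = 255 - 11154/255 ≈ 255 - 43.741 = 211.259 → 211
G: 255 - (255-29)×(255-172)/255 = 255 - 18758/255 ≈ 255 - 73.561 = 181.439 → 181
B: 255 - (255-38)×(255-180)/255 = 255 - 16275/255 ≈ 255 - 63.824 = 191.176 → 191
= RGB(211, 181, 191)


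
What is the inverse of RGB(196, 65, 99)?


Invert: (255-R, 255-G, 255-B)
R: 255-196 = 59
G: 255-65 = 190
B: 255-99 = 156
= RGB(59, 190, 156)


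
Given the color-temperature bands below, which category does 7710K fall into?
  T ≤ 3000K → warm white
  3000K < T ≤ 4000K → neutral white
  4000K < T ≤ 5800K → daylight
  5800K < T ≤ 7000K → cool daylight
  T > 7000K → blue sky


Temperature: 7710K
7710K > 7000K → blue sky
Classification: blue sky


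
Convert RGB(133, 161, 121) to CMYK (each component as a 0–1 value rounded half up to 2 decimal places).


R'=133/255≈0.5216, G'=161/255≈0.6314, B'=121/255≈0.4745
K = 1 - max(R',G',B') = 1 - 161/255 = 94/255 = 0.36862… → 0.37
(1-R'-K)/(1-K) simplifies to (max-R)/max with max = 161:
C = (161-133)/161 = 28/161 = 0.17391… → 0.17
M = (161-161)/161 = 0/161 = 0 → 0.00
Y = (161-121)/161 = 40/161 = 0.24844… → 0.25
= CMYK(0.17, 0.00, 0.25, 0.37)


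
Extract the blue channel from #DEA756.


Color: #DEA756
R = DE = 222
G = A7 = 167
B = 56 = 86
Blue = 86


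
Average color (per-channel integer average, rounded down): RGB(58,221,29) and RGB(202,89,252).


Midpoint: each channel = ⌊(C₁+C₂)/2⌋
R: ⌊(58+202)/2⌋ = 130
G: ⌊(221+89)/2⌋ = 155
B: ⌊(29+252)/2⌋ = 140
= RGB(130, 155, 140)


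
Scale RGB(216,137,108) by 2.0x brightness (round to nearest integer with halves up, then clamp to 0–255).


Multiply each channel by 2.0, round half up, clamp to [0, 255]
R: 216×2.0 = 432 → clamp → 255
G: 137×2.0 = 274 → clamp → 255
B: 108×2.0 = 216
= RGB(255, 255, 216)


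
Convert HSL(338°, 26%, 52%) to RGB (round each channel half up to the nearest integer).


H=338°, S=0.26, L=0.52
C = (1-|2L-1|)×S = (1-|0.04|)×0.26 = 0.2496
H' = H/60 = 338/60 ≈ 5.6333; X = C×(1-|H' mod 2 - 1|) = 0.09152
m = L - C/2 = 0.52 - 0.1248 = 0.3952
Sector ⌊H'⌋ = 5 → (R',G',B') = (0.2496, 0.0, 0.09152)
RGB = ((R'+m)×255, (G'+m)×255, (B'+m)×255) = (164.424, 100.776, 124.1136)
Round half up → RGB(164, 101, 124)


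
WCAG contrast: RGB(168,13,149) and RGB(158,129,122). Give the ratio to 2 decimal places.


Linearize each sRGB channel c=v/255: c/12.92 if c ≤ 0.04045 else ((c+0.055)/1.055)^2.4
L = 0.2126×R_lin + 0.7152×G_lin + 0.0722×B_lin
Color 1 (168,13,149):
  R=168: 168/255≈0.6588 > 0.04045 → ((0.6588+0.055)/1.055)^2.4 ≈ 0.39157
  G=13: 13/255≈0.0510 > 0.04045 → ((0.0510+0.055)/1.055)^2.4 ≈ 0.00402
  B=149: 149/255≈0.5843 > 0.04045 → ((0.5843+0.055)/1.055)^2.4 ≈ 0.30054
  L1 = 0.2126×0.39157 + 0.7152×0.00402 + 0.0722×0.30054 ≈ 0.10783
Color 2 (158,129,122):
  R=158: 158/255≈0.6196 > 0.04045 → ((0.6196+0.055)/1.055)^2.4 ≈ 0.34191
  G=129: 129/255≈0.5059 > 0.04045 → ((0.5059+0.055)/1.055)^2.4 ≈ 0.21953
  B=122: 122/255≈0.4784 > 0.04045 → ((0.4784+0.055)/1.055)^2.4 ≈ 0.19462
  L2 = 0.2126×0.34191 + 0.7152×0.21953 + 0.0722×0.19462 ≈ 0.24375
Lighter = 0.24375, Darker = 0.10783
Ratio = (L_lighter + 0.05) / (L_darker + 0.05)
Ratio = (0.24375 + 0.05) / (0.10783 + 0.05) = 0.29375 / 0.15783 ≈ 1.8612
Ratio ≈ 1.86:1


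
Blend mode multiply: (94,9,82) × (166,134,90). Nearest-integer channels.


Multiply: C = A×B/255, rounded to nearest integer
R: 94×166/255 = 15604/255 ≈ 61.192 → 61
G: 9×134/255 = 1206/255 ≈ 4.729 → 5
B: 82×90/255 = 7380/255 ≈ 28.941 → 29
= RGB(61, 5, 29)


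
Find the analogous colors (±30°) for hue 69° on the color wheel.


Base hue: 69°
Left analog: (69 - 30) mod 360 = 39°
Right analog: (69 + 30) mod 360 = 99°
Analogous hues = 39° and 99°


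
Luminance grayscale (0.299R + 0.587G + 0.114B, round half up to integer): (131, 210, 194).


Gray = 0.299×R + 0.587×G + 0.114×B
Gray = 0.299×131 + 0.587×210 + 0.114×194
Gray = 39.169 + 123.270 + 22.116
Gray = 184.555 → round half up → 185
Gray = 185


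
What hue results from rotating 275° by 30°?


New hue = (H + rotation) mod 360
New hue = (275 + 30) mod 360
= 305 mod 360
= 305°


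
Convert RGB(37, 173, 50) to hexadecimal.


R = 37 → 25 (hex)
G = 173 → AD (hex)
B = 50 → 32 (hex)
Hex = #25AD32


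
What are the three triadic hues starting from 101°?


Triadic: equally spaced at 120° intervals
H1 = 101°
H2 = (101 + 120) mod 360 = 221°
H3 = (101 + 240) mod 360 = 341°
Triadic = 101°, 221°, 341°


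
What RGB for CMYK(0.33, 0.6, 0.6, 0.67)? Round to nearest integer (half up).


R = 255 × (1-C) × (1-K) = 255 × 0.67 × 0.33 = 56.3805 → 56
G = 255 × (1-M) × (1-K) = 255 × 0.40 × 0.33 = 33.66 → 34
B = 255 × (1-Y) × (1-K) = 255 × 0.40 × 0.33 = 33.66 → 34
= RGB(56, 34, 34)


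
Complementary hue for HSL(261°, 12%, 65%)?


Complement = opposite side of color wheel = hue + 180°
H' = (261 + 180) mod 360 = 81°
S and L unchanged.
= HSL(81°, 12%, 65%)


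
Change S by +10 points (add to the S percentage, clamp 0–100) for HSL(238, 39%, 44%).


Original S = 39%
Adjustment = +10 percentage points
New S = 39 + (10) = 49
Clamp to [0, 100] → 49
= HSL(238°, 49%, 44%)


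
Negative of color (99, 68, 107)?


Invert: (255-R, 255-G, 255-B)
R: 255-99 = 156
G: 255-68 = 187
B: 255-107 = 148
= RGB(156, 187, 148)


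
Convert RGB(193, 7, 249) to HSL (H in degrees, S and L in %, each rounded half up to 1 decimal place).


Normalize: R'=193/255≈0.7569, G'=7/255≈0.0275, B'=249/255≈0.9765
Max=249/255, Min=7/255, Δ=Max-Min=242/255
L = (Max+Min)/2 = (249+7)/510 = 256/510 = 0.50196… → L = 50.2%
L > 0.5 → S = Δ/(2-Max-Min) = 242/(510-249-7) = 242/254 = 0.95275… → S = 95.3%
(the 1/255 factors cancel in S and H, so raw channel differences can be used)
Max is B' → H = 60 × ((R-G)/Δ + 4) = 60 × ((193-7)/242 + 4)
  186/242 + 4 = 0.7685… + 4 = 4.7685…
  H = 60 × 4.7685… = 286.115…° → H = 286.1°
= HSL(286.1°, 95.3%, 50.2%)


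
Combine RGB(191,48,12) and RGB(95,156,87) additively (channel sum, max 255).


Additive: each channel = min(255, C₁+C₂)
R: 191+95 = 286 → 255
G: 48+156 = 204 → 204
B: 12+87 = 99 → 99
= RGB(255, 204, 99)


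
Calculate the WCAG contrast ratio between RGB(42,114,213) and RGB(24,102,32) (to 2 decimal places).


Linearize each sRGB channel c=v/255: c/12.92 if c ≤ 0.04045 else ((c+0.055)/1.055)^2.4
L = 0.2126×R_lin + 0.7152×G_lin + 0.0722×B_lin
Color 1 (42,114,213):
  R=42: 42/255≈0.1647 > 0.04045 → ((0.1647+0.055)/1.055)^2.4 ≈ 0.02315
  G=114: 114/255≈0.4471 > 0.04045 → ((0.4471+0.055)/1.055)^2.4 ≈ 0.16827
  B=213: 213/255≈0.8353 > 0.04045 → ((0.8353+0.055)/1.055)^2.4 ≈ 0.66539
  L1 = 0.2126×0.02315 + 0.7152×0.16827 + 0.0722×0.66539 ≈ 0.17331
Color 2 (24,102,32):
  R=24: 24/255≈0.0941 > 0.04045 → ((0.0941+0.055)/1.055)^2.4 ≈ 0.00913
  G=102: 102/255≈0.4000 > 0.04045 → ((0.4000+0.055)/1.055)^2.4 ≈ 0.13287
  B=32: 32/255≈0.1255 > 0.04045 → ((0.1255+0.055)/1.055)^2.4 ≈ 0.01444
  L2 = 0.2126×0.00913 + 0.7152×0.13287 + 0.0722×0.01444 ≈ 0.09801
Lighter = 0.17331, Darker = 0.09801
Ratio = (L_lighter + 0.05) / (L_darker + 0.05)
Ratio = (0.17331 + 0.05) / (0.09801 + 0.05) = 0.22331 / 0.14801 ≈ 1.5087
Ratio ≈ 1.51:1


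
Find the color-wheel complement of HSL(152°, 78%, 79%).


Complement = opposite side of color wheel = hue + 180°
H' = (152 + 180) mod 360 = 332°
S and L unchanged.
= HSL(332°, 78%, 79%)


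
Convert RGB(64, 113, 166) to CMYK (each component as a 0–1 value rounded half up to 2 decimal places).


R'=64/255≈0.2510, G'=113/255≈0.4431, B'=166/255≈0.6510
K = 1 - max(R',G',B') = 1 - 166/255 = 89/255 = 0.34901… → 0.35
(1-R'-K)/(1-K) simplifies to (max-R)/max with max = 166:
C = (166-64)/166 = 102/166 = 0.61445… → 0.61
M = (166-113)/166 = 53/166 = 0.31927… → 0.32
Y = (166-166)/166 = 0/166 = 0 → 0.00
= CMYK(0.61, 0.32, 0.00, 0.35)


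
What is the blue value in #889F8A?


Color: #889F8A
R = 88 = 136
G = 9F = 159
B = 8A = 138
Blue = 138


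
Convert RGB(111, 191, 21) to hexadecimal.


R = 111 → 6F (hex)
G = 191 → BF (hex)
B = 21 → 15 (hex)
Hex = #6FBF15


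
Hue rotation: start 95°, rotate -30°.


New hue = (H + rotation) mod 360
New hue = (95 -30) mod 360
= 65 mod 360
= 65°


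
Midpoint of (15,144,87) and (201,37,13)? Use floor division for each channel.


Midpoint: each channel = ⌊(C₁+C₂)/2⌋
R: ⌊(15+201)/2⌋ = 108
G: ⌊(144+37)/2⌋ = 90
B: ⌊(87+13)/2⌋ = 50
= RGB(108, 90, 50)


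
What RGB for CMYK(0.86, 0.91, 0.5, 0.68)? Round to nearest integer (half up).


R = 255 × (1-C) × (1-K) = 255 × 0.14 × 0.32 = 11.424 → 11
G = 255 × (1-M) × (1-K) = 255 × 0.09 × 0.32 = 7.344 → 7
B = 255 × (1-Y) × (1-K) = 255 × 0.50 × 0.32 = 40.8 → 41
= RGB(11, 7, 41)


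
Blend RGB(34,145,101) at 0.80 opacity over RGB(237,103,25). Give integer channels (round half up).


C = α×F + (1-α)×B, with 1-α = 0.20
R: 0.80×34 + 0.20×237 = 27.20 + 47.40 = 74.60 → 75
G: 0.80×145 + 0.20×103 = 116.00 + 20.60 = 136.60 → 137
B: 0.80×101 + 0.20×25 = 80.80 + 5.00 = 85.80 → 86
= RGB(75, 137, 86)


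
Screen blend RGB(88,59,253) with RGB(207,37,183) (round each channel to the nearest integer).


Screen: C = 255 - (255-A)×(255-B)/255, rounded to nearest integer
R: 255 - (255-88)×(255-207)/255 = 255 - 8016/255 ≈ 255 - 31.435 = 223.565 → 224
G: 255 - (255-59)×(255-37)/255 = 255 - 42728/255 ≈ 255 - 167.561 = 87.439 → 87
B: 255 - (255-253)×(255-183)/255 = 255 - 144/255 ≈ 255 - 0.565 = 254.435 → 254
= RGB(224, 87, 254)


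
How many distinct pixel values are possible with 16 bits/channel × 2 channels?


Total bits = 16 bits/channel × 2 channels = 32 bits
Distinct pixel values = 2^32
= 4,294,967,296 pixel values


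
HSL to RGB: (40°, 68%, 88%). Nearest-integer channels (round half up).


H=40°, S=0.68, L=0.88
C = (1-|2L-1|)×S = (1-|0.76|)×0.68 = 0.1632
H' = H/60 = 40/60 ≈ 0.6667; X = C×(1-|H' mod 2 - 1|) = 0.1088
m = L - C/2 = 0.88 - 0.0816 = 0.7984
Sector ⌊H'⌋ = 0 → (R',G',B') = (0.1632, 0.1088, 0.0)
RGB = ((R'+m)×255, (G'+m)×255, (B'+m)×255) = (245.208, 231.336, 203.592)
Round half up → RGB(245, 231, 204)


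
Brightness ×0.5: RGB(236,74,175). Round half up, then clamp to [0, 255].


Multiply each channel by 0.5, round half up, clamp to [0, 255]
R: 236×0.5 = 118
G: 74×0.5 = 37
B: 175×0.5 = 87.5 → round → 88
= RGB(118, 37, 88)


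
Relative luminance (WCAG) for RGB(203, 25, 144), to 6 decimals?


Linearize each channel (sRGB transfer function): c = v/255; c_lin = c/12.92 if c ≤ 0.04045, else ((c+0.055)/1.055)^2.4
  R: 203/255 ≈ 0.796078 > 0.04045 → ((0.796078+0.055)/1.055)^2.4 ≈ 0.597202
  G: 25/255 ≈ 0.098039 > 0.04045 → ((0.098039+0.055)/1.055)^2.4 ≈ 0.009721
  B: 144/255 ≈ 0.564706 > 0.04045 → ((0.564706+0.055)/1.055)^2.4 ≈ 0.278894
R_lin = 0.597202, G_lin = 0.009721, B_lin = 0.278894
L = 0.2126×R + 0.7152×G + 0.0722×B
L = 0.2126×0.597202 + 0.7152×0.009721 + 0.0722×0.278894
L ≈ 0.154054


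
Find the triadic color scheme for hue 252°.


Triadic: equally spaced at 120° intervals
H1 = 252°
H2 = (252 + 120) mod 360 = 12°
H3 = (252 + 240) mod 360 = 132°
Triadic = 252°, 12°, 132°


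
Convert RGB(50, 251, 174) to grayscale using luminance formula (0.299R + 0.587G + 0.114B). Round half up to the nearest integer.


Gray = 0.299×R + 0.587×G + 0.114×B
Gray = 0.299×50 + 0.587×251 + 0.114×174
Gray = 14.950 + 147.337 + 19.836
Gray = 182.123 → round half up → 182
Gray = 182


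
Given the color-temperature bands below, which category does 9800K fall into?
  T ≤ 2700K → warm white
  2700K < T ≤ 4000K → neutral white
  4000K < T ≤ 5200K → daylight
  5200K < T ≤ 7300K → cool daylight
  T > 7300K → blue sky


Temperature: 9800K
9800K > 7300K → blue sky
Classification: blue sky


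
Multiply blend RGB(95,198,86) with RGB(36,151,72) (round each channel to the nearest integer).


Multiply: C = A×B/255, rounded to nearest integer
R: 95×36/255 = 3420/255 ≈ 13.412 → 13
G: 198×151/255 = 29898/255 ≈ 117.247 → 117
B: 86×72/255 = 6192/255 ≈ 24.282 → 24
= RGB(13, 117, 24)


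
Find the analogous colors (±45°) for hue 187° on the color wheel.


Base hue: 187°
Left analog: (187 - 45) mod 360 = 142°
Right analog: (187 + 45) mod 360 = 232°
Analogous hues = 142° and 232°


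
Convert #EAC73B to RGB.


EA → 234 (R)
C7 → 199 (G)
3B → 59 (B)
= RGB(234, 199, 59)


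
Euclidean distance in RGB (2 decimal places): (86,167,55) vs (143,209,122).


d = √[(R₁-R₂)² + (G₁-G₂)² + (B₁-B₂)²]
d = √[(86-143)² + (167-209)² + (55-122)²]
d = √[3249 + 1764 + 4489]
d = √9502
d ≈ 97.48


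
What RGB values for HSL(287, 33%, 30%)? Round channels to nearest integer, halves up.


H=287°, S=0.33, L=0.30
C = (1-|2L-1|)×S = (1-|-0.40|)×0.33 = 0.198
H' = H/60 = 287/60 ≈ 4.7833; X = C×(1-|H' mod 2 - 1|) = 0.1551
m = L - C/2 = 0.30 - 0.099 = 0.201
Sector ⌊H'⌋ = 4 → (R',G',B') = (0.1551, 0.0, 0.198)
RGB = ((R'+m)×255, (G'+m)×255, (B'+m)×255) = (90.8055, 51.255, 101.745)
Round half up → RGB(91, 51, 102)


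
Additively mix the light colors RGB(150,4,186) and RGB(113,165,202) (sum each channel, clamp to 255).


Additive: each channel = min(255, C₁+C₂)
R: 150+113 = 263 → 255
G: 4+165 = 169 → 169
B: 186+202 = 388 → 255
= RGB(255, 169, 255)


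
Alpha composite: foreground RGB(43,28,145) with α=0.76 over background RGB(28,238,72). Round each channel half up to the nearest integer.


C = α×F + (1-α)×B, with 1-α = 0.24
R: 0.76×43 + 0.24×28 = 32.68 + 6.72 = 39.40 → 39
G: 0.76×28 + 0.24×238 = 21.28 + 57.12 = 78.40 → 78
B: 0.76×145 + 0.24×72 = 110.20 + 17.28 = 127.48 → 127
= RGB(39, 78, 127)


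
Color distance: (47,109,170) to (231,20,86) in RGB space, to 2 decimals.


d = √[(R₁-R₂)² + (G₁-G₂)² + (B₁-B₂)²]
d = √[(47-231)² + (109-20)² + (170-86)²]
d = √[33856 + 7921 + 7056]
d = √48833
d ≈ 220.98


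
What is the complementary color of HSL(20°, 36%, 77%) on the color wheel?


Complement = opposite side of color wheel = hue + 180°
H' = (20 + 180) mod 360 = 200°
S and L unchanged.
= HSL(200°, 36%, 77%)


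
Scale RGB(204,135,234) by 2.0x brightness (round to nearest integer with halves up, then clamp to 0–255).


Multiply each channel by 2.0, round half up, clamp to [0, 255]
R: 204×2.0 = 408 → clamp → 255
G: 135×2.0 = 270 → clamp → 255
B: 234×2.0 = 468 → clamp → 255
= RGB(255, 255, 255)


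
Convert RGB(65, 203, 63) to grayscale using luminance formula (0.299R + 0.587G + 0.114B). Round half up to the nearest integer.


Gray = 0.299×R + 0.587×G + 0.114×B
Gray = 0.299×65 + 0.587×203 + 0.114×63
Gray = 19.435 + 119.161 + 7.182
Gray = 145.778 → round half up → 146
Gray = 146


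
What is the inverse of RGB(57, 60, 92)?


Invert: (255-R, 255-G, 255-B)
R: 255-57 = 198
G: 255-60 = 195
B: 255-92 = 163
= RGB(198, 195, 163)


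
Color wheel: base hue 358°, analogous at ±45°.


Base hue: 358°
Left analog: (358 - 45) mod 360 = 313°
Right analog: (358 + 45) mod 360 = 43°
Analogous hues = 313° and 43°


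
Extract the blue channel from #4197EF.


Color: #4197EF
R = 41 = 65
G = 97 = 151
B = EF = 239
Blue = 239


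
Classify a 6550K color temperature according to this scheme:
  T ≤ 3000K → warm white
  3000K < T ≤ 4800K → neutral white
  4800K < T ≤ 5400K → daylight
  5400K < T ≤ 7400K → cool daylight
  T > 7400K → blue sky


Temperature: 6550K
5400K < 6550K ≤ 7400K → cool daylight
Classification: cool daylight


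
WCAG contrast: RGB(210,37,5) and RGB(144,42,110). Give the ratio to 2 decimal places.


Linearize each sRGB channel c=v/255: c/12.92 if c ≤ 0.04045 else ((c+0.055)/1.055)^2.4
L = 0.2126×R_lin + 0.7152×G_lin + 0.0722×B_lin
Color 1 (210,37,5):
  R=210: 210/255≈0.8235 > 0.04045 → ((0.8235+0.055)/1.055)^2.4 ≈ 0.64448
  G=37: 37/255≈0.1451 > 0.04045 → ((0.1451+0.055)/1.055)^2.4 ≈ 0.01850
  B=5: 5/255≈0.0196 ≤ 0.04045 → 0.0196/12.92 ≈ 0.00152
  L1 = 0.2126×0.64448 + 0.7152×0.01850 + 0.0722×0.00152 ≈ 0.15036
Color 2 (144,42,110):
  R=144: 144/255≈0.5647 > 0.04045 → ((0.5647+0.055)/1.055)^2.4 ≈ 0.27889
  G=42: 42/255≈0.1647 > 0.04045 → ((0.1647+0.055)/1.055)^2.4 ≈ 0.02315
  B=110: 110/255≈0.4314 > 0.04045 → ((0.4314+0.055)/1.055)^2.4 ≈ 0.15593
  L2 = 0.2126×0.27889 + 0.7152×0.02315 + 0.0722×0.15593 ≈ 0.08711
Lighter = 0.15036, Darker = 0.08711
Ratio = (L_lighter + 0.05) / (L_darker + 0.05)
Ratio = (0.15036 + 0.05) / (0.08711 + 0.05) = 0.20036 / 0.13711 ≈ 1.4613
Ratio ≈ 1.46:1


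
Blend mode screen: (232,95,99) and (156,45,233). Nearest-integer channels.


Screen: C = 255 - (255-A)×(255-B)/255, rounded to nearest integer
R: 255 - (255-232)×(255-156)/255 = 255 - 2277/255 ≈ 255 - 8.929 = 246.071 → 246
G: 255 - (255-95)×(255-45)/255 = 255 - 33600/255 ≈ 255 - 131.765 = 123.235 → 123
B: 255 - (255-99)×(255-233)/255 = 255 - 3432/255 ≈ 255 - 13.459 = 241.541 → 242
= RGB(246, 123, 242)


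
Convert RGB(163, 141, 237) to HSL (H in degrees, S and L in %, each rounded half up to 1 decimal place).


Normalize: R'=163/255≈0.6392, G'=141/255≈0.5529, B'=237/255≈0.9294
Max=237/255, Min=141/255, Δ=Max-Min=96/255
L = (Max+Min)/2 = (237+141)/510 = 378/510 = 0.74117… → L = 74.1%
L > 0.5 → S = Δ/(2-Max-Min) = 96/(510-237-141) = 96/132 = 0.72727… → S = 72.7%
(the 1/255 factors cancel in S and H, so raw channel differences can be used)
Max is B' → H = 60 × ((R-G)/Δ + 4) = 60 × ((163-141)/96 + 4)
  22/96 + 4 = 0.2291… + 4 = 4.2291…
  H = 60 × 4.2291… = 253.75° → H = 253.8°
= HSL(253.8°, 72.7%, 74.1%)


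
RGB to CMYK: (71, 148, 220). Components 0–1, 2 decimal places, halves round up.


R'=71/255≈0.2784, G'=148/255≈0.5804, B'=220/255≈0.8627
K = 1 - max(R',G',B') = 1 - 220/255 = 35/255 = 0.13725… → 0.14
(1-R'-K)/(1-K) simplifies to (max-R)/max with max = 220:
C = (220-71)/220 = 149/220 = 0.67727… → 0.68
M = (220-148)/220 = 72/220 = 0.32727… → 0.33
Y = (220-220)/220 = 0/220 = 0 → 0.00
= CMYK(0.68, 0.33, 0.00, 0.14)


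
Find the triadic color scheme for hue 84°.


Triadic: equally spaced at 120° intervals
H1 = 84°
H2 = (84 + 120) mod 360 = 204°
H3 = (84 + 240) mod 360 = 324°
Triadic = 84°, 204°, 324°


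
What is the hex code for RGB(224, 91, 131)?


R = 224 → E0 (hex)
G = 91 → 5B (hex)
B = 131 → 83 (hex)
Hex = #E05B83


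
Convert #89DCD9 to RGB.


89 → 137 (R)
DC → 220 (G)
D9 → 217 (B)
= RGB(137, 220, 217)


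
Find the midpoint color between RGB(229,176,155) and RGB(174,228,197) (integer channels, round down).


Midpoint: each channel = ⌊(C₁+C₂)/2⌋
R: ⌊(229+174)/2⌋ = 201
G: ⌊(176+228)/2⌋ = 202
B: ⌊(155+197)/2⌋ = 176
= RGB(201, 202, 176)


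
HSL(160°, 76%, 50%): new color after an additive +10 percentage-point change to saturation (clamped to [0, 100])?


Original S = 76%
Adjustment = +10 percentage points
New S = 76 + (10) = 86
Clamp to [0, 100] → 86
= HSL(160°, 86%, 50%)


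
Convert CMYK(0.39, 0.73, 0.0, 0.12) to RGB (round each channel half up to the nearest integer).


R = 255 × (1-C) × (1-K) = 255 × 0.61 × 0.88 = 136.884 → 137
G = 255 × (1-M) × (1-K) = 255 × 0.27 × 0.88 = 60.588 → 61
B = 255 × (1-Y) × (1-K) = 255 × 1.00 × 0.88 = 224.4 → 224
= RGB(137, 61, 224)


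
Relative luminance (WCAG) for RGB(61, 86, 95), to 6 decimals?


Linearize each channel (sRGB transfer function): c = v/255; c_lin = c/12.92 if c ≤ 0.04045, else ((c+0.055)/1.055)^2.4
  R: 61/255 ≈ 0.239216 > 0.04045 → ((0.239216+0.055)/1.055)^2.4 ≈ 0.046665
  G: 86/255 ≈ 0.337255 > 0.04045 → ((0.337255+0.055)/1.055)^2.4 ≈ 0.093059
  B: 95/255 ≈ 0.372549 > 0.04045 → ((0.372549+0.055)/1.055)^2.4 ≈ 0.114435
R_lin = 0.046665, G_lin = 0.093059, B_lin = 0.114435
L = 0.2126×R + 0.7152×G + 0.0722×B
L = 0.2126×0.046665 + 0.7152×0.093059 + 0.0722×0.114435
L ≈ 0.084739


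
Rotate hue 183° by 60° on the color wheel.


New hue = (H + rotation) mod 360
New hue = (183 + 60) mod 360
= 243 mod 360
= 243°


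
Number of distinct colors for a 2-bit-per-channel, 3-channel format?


Total bits = 2 bits/channel × 3 channels = 6 bits
Distinct colors = 2^6
= 64 colors


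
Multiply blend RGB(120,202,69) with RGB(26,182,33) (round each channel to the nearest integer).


Multiply: C = A×B/255, rounded to nearest integer
R: 120×26/255 = 3120/255 ≈ 12.235 → 12
G: 202×182/255 = 36764/255 ≈ 144.173 → 144
B: 69×33/255 = 2277/255 ≈ 8.929 → 9
= RGB(12, 144, 9)


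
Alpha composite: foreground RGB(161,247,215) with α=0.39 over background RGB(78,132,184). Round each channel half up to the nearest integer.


C = α×F + (1-α)×B, with 1-α = 0.61
R: 0.39×161 + 0.61×78 = 62.79 + 47.58 = 110.37 → 110
G: 0.39×247 + 0.61×132 = 96.33 + 80.52 = 176.85 → 177
B: 0.39×215 + 0.61×184 = 83.85 + 112.24 = 196.09 → 196
= RGB(110, 177, 196)


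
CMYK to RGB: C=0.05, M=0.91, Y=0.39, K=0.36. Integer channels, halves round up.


R = 255 × (1-C) × (1-K) = 255 × 0.95 × 0.64 = 155.04 → 155
G = 255 × (1-M) × (1-K) = 255 × 0.09 × 0.64 = 14.688 → 15
B = 255 × (1-Y) × (1-K) = 255 × 0.61 × 0.64 = 99.552 → 100
= RGB(155, 15, 100)


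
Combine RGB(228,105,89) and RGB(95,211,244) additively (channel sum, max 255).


Additive: each channel = min(255, C₁+C₂)
R: 228+95 = 323 → 255
G: 105+211 = 316 → 255
B: 89+244 = 333 → 255
= RGB(255, 255, 255)


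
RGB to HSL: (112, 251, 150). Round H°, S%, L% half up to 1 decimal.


Normalize: R'=112/255≈0.4392, G'=251/255≈0.9843, B'=150/255≈0.5882
Max=251/255, Min=112/255, Δ=Max-Min=139/255
L = (Max+Min)/2 = (251+112)/510 = 363/510 = 0.71176… → L = 71.2%
L > 0.5 → S = Δ/(2-Max-Min) = 139/(510-251-112) = 139/147 = 0.94557… → S = 94.6%
(the 1/255 factors cancel in S and H, so raw channel differences can be used)
Max is G' → H = 60 × ((B-R)/Δ + 2) = 60 × ((150-112)/139 + 2)
  38/139 + 2 = 0.2733… + 2 = 2.2733…
  H = 60 × 2.2733… = 136.402…° → H = 136.4°
= HSL(136.4°, 94.6%, 71.2%)


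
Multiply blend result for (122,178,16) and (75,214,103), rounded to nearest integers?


Multiply: C = A×B/255, rounded to nearest integer
R: 122×75/255 = 9150/255 ≈ 35.882 → 36
G: 178×214/255 = 38092/255 ≈ 149.380 → 149
B: 16×103/255 = 1648/255 ≈ 6.463 → 6
= RGB(36, 149, 6)


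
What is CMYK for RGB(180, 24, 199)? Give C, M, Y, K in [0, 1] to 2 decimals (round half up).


R'=180/255≈0.7059, G'=24/255≈0.0941, B'=199/255≈0.7804
K = 1 - max(R',G',B') = 1 - 199/255 = 56/255 = 0.21960… → 0.22
(1-R'-K)/(1-K) simplifies to (max-R)/max with max = 199:
C = (199-180)/199 = 19/199 = 0.09547… → 0.10
M = (199-24)/199 = 175/199 = 0.87939… → 0.88
Y = (199-199)/199 = 0/199 = 0 → 0.00
= CMYK(0.10, 0.88, 0.00, 0.22)


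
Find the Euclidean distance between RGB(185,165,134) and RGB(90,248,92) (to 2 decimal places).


d = √[(R₁-R₂)² + (G₁-G₂)² + (B₁-B₂)²]
d = √[(185-90)² + (165-248)² + (134-92)²]
d = √[9025 + 6889 + 1764]
d = √17678
d ≈ 132.96


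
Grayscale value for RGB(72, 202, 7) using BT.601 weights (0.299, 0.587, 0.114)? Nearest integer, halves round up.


Gray = 0.299×R + 0.587×G + 0.114×B
Gray = 0.299×72 + 0.587×202 + 0.114×7
Gray = 21.528 + 118.574 + 0.798
Gray = 140.900 → round half up → 141
Gray = 141


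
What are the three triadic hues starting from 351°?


Triadic: equally spaced at 120° intervals
H1 = 351°
H2 = (351 + 120) mod 360 = 111°
H3 = (351 + 240) mod 360 = 231°
Triadic = 351°, 111°, 231°
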